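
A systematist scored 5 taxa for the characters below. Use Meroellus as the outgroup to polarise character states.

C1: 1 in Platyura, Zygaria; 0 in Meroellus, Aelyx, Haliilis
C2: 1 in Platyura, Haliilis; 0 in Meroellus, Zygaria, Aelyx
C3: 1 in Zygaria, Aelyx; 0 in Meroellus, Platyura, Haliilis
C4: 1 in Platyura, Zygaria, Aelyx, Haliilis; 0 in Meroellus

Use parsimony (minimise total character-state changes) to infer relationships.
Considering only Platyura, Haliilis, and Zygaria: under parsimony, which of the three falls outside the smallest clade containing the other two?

The outgroup has state '0' for every character, so '1' is the derived state throughout.
C1 (state '1') occurs in Platyura and Zygaria but conflicts with the nesting implied by the other characters — most parsimoniously interpreted as homoplasy.
Only Haliilis and Platyura show the derived state '1' for C2, supporting them as a clade.
Only Aelyx and Zygaria show the derived state '1' for C3, supporting them as a clade.
C4 (derived state '1') is shared by all ingroup taxa — unites the whole ingroup.
Most parsimonious ingroup topology: ((Platyura,Haliilis),(Zygaria,Aelyx)).
Haliilis and Platyura share a more recent common ancestor with each other than either does with Zygaria, so Zygaria is the least closely related of the three.

Zygaria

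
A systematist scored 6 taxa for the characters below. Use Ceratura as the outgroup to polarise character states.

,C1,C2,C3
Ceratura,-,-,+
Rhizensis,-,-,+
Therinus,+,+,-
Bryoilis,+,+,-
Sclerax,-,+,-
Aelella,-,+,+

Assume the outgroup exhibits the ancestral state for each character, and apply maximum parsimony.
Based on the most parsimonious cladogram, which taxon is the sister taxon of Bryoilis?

Character polarity is set by the outgroup: the derived state is whichever differs from the outgroup's state, so for C3 the derived state is '-', and for the remaining characters it is '+'.
Only Bryoilis and Therinus show the derived state '+' for C1, supporting them as a clade.
Only Aelella, Bryoilis, Sclerax, and Therinus show the derived state '+' for C2, supporting them as a clade.
C3: derived state '-' in Bryoilis, Sclerax, and Therinus only — synapomorphy for {Bryoilis, Sclerax, Therinus}.
Most parsimonious ingroup topology: (Rhizensis,(((Therinus,Bryoilis),Sclerax),Aelella)).
Bryoilis and Therinus form a cherry on this tree, so they are sister taxa.

Therinus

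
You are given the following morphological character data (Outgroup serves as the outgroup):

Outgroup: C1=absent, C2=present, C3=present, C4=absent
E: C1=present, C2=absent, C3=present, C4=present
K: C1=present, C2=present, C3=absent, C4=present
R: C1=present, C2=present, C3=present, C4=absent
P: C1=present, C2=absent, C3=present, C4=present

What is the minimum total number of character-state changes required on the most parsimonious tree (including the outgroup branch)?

4

Character polarity is set by the outgroup: the derived state is whichever differs from the outgroup's state, so for C2, C3 the derived state is 'absent', and for the remaining characters it is 'present'.
All ingroup taxa share the derived state 'present' for C1; it defines the ingroup but does not resolve relationships within it.
Only E and P show the derived state 'absent' for C2, supporting them as a clade.
C3: derived state 'absent' in K only — an autapomorphy, so it tells us nothing about relationships among taxa.
C4 (derived state 'present') is shared by E, K, and P — a synapomorphy uniting that clade.
Most parsimonious ingroup topology: (((E,P),K),R).
Changes per character on this tree: C1: 1; C2: 1; C3: 1; C4: 1.
Total = 4.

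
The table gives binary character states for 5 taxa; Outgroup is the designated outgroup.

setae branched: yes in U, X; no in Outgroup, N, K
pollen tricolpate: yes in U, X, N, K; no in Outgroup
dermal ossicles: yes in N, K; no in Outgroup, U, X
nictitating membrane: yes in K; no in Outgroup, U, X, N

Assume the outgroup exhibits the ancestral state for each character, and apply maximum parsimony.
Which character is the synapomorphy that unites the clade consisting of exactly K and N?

The outgroup has state 'no' for every character, so 'yes' is the derived state throughout.
Only U and X show the derived state 'yes' for setae branched, supporting them as a clade.
pollen tricolpate (derived state 'yes') is shared by all ingroup taxa — unites the whole ingroup.
dermal ossicles: derived state 'yes' in K and N only — synapomorphy for {K, N}.
nictitating membrane (derived state 'yes') is unique to K (autapomorphy; uninformative for grouping).
Most parsimonious ingroup topology: ((U,X),(N,K)).
The clade {K, N} is supported by dermal ossicles: its derived state 'yes' occurs in exactly those taxa and in no other taxon (including the outgroup).

dermal ossicles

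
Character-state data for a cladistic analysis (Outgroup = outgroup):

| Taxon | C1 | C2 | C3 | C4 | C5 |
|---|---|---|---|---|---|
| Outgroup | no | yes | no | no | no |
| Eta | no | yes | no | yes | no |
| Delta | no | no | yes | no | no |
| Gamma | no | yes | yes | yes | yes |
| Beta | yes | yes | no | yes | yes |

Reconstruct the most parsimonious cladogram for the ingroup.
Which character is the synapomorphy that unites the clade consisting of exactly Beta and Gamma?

Character polarity is set by the outgroup: the derived state is whichever differs from the outgroup's state, so for C2 the derived state is 'no', and for the remaining characters it is 'yes'.
C1 (derived state 'yes') is unique to Beta (autapomorphy; uninformative for grouping).
C2: derived state 'no' in Delta only — an autapomorphy, so it tells us nothing about relationships among taxa.
C3 groups Delta and Gamma, which is incompatible with the clades supported by the remaining characters; treating it as convergent (homoplasy) costs fewer steps than any alternative tree.
C4 (derived state 'yes') is shared by Beta, Eta, and Gamma — a synapomorphy uniting that clade.
C5 (derived state 'yes') is shared by Beta and Gamma — a synapomorphy uniting that clade.
Most parsimonious ingroup topology: ((Eta,(Gamma,Beta)),Delta).
The clade {Beta, Gamma} is supported by C5: its derived state 'yes' occurs in exactly those taxa and in no other taxon (including the outgroup).

C5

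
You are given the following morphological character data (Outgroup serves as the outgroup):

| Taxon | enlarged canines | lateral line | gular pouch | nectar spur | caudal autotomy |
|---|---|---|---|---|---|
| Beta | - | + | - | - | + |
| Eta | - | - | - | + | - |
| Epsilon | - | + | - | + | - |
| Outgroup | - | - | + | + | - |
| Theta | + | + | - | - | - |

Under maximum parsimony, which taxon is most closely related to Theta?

Character polarity is set by the outgroup: the derived state is whichever differs from the outgroup's state, so for gular pouch, nectar spur the derived state is '-', and for the remaining characters it is '+'.
enlarged canines (derived state '+') is unique to Theta (autapomorphy; uninformative for grouping).
Only Beta, Epsilon, and Theta show the derived state '+' for lateral line, supporting them as a clade.
gular pouch (derived state '-') is shared by all ingroup taxa — unites the whole ingroup.
nectar spur: derived state '-' in Beta and Theta only — synapomorphy for {Beta, Theta}.
caudal autotomy (derived state '+') is unique to Beta (autapomorphy; uninformative for grouping).
Most parsimonious ingroup topology: (((Beta,Theta),Epsilon),Eta).
Theta and Beta form a cherry on this tree, so they are sister taxa.

Beta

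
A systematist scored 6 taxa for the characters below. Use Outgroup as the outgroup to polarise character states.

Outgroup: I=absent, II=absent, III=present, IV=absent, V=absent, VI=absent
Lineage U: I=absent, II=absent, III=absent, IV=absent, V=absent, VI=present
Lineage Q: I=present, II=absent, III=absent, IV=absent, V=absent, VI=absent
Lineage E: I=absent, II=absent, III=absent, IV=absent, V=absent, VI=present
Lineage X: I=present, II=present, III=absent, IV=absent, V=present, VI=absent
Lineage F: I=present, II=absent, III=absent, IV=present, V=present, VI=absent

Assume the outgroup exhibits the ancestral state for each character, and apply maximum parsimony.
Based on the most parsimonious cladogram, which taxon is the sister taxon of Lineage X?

Character polarity is set by the outgroup: the derived state is whichever differs from the outgroup's state, so for III the derived state is 'absent', and for the remaining characters it is 'present'.
I (derived state 'present') is shared by Lineage F, Lineage Q, and Lineage X — a synapomorphy uniting that clade.
II (derived state 'present') is unique to Lineage X (autapomorphy; uninformative for grouping).
III (derived state 'absent') is shared by all ingroup taxa — unites the whole ingroup.
IV (derived state 'present') is unique to Lineage F (autapomorphy; uninformative for grouping).
V: derived state 'present' in Lineage F and Lineage X only — synapomorphy for {Lineage F, Lineage X}.
VI (derived state 'present') is shared by Lineage E and Lineage U — a synapomorphy uniting that clade.
Most parsimonious ingroup topology: ((Lineage U,Lineage E),(Lineage Q,(Lineage X,Lineage F))).
Lineage X and Lineage F form a cherry on this tree, so they are sister taxa.

Lineage F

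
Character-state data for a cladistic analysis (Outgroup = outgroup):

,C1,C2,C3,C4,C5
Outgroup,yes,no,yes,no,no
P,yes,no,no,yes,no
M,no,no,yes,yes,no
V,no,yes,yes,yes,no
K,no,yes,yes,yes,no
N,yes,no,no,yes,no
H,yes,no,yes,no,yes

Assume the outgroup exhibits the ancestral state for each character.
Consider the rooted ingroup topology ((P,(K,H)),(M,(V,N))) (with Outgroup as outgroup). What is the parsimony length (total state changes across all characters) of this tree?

10

Map each character onto ((P,(K,H)),(M,(V,N))) (rooted by Outgroup) and count the minimum state changes it requires (Fitch parsimony):
C1: 3; C2: 2; C3: 2; C4: 2; C5: 1.
Total tree length = 10.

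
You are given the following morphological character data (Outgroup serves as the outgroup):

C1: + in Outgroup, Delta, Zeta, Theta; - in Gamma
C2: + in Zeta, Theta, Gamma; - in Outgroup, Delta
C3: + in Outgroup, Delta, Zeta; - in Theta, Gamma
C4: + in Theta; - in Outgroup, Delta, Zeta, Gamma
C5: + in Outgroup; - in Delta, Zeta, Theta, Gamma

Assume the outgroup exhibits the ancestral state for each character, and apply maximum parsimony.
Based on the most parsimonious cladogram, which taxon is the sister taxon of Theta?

Gamma

Character polarity is set by the outgroup: the derived state is whichever differs from the outgroup's state, so for C1, C3, C5 the derived state is '-', and for the remaining characters it is '+'.
C1 (derived state '-') is unique to Gamma (autapomorphy; uninformative for grouping).
C2: derived state '+' in Gamma, Theta, and Zeta only — synapomorphy for {Gamma, Theta, Zeta}.
Only Gamma and Theta show the derived state '-' for C3, supporting them as a clade.
C4 (derived state '+') is unique to Theta (autapomorphy; uninformative for grouping).
C5 (derived state '-') is shared by all ingroup taxa — unites the whole ingroup.
Most parsimonious ingroup topology: (Delta,(Zeta,(Theta,Gamma))).
Theta and Gamma form a cherry on this tree, so they are sister taxa.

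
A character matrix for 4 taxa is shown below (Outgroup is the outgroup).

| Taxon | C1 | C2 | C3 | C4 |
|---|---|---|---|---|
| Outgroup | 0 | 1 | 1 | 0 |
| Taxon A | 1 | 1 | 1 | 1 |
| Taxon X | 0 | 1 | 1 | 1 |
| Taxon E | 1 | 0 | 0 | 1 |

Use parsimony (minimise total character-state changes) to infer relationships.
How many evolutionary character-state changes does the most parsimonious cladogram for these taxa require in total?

4

Character polarity is set by the outgroup: the derived state is whichever differs from the outgroup's state, so for C2, C3 the derived state is '0', and for the remaining characters it is '1'.
C1: derived state '1' in Taxon A and Taxon E only — synapomorphy for {Taxon A, Taxon E}.
C2 (derived state '0') is unique to Taxon E (autapomorphy; uninformative for grouping).
C3 (derived state '0') is unique to Taxon E (autapomorphy; uninformative for grouping).
C4 (derived state '1') is shared by all ingroup taxa — unites the whole ingroup.
Most parsimonious ingroup topology: ((Taxon A,Taxon E),Taxon X).
Changes per character on this tree: C1: 1; C2: 1; C3: 1; C4: 1.
Total = 4.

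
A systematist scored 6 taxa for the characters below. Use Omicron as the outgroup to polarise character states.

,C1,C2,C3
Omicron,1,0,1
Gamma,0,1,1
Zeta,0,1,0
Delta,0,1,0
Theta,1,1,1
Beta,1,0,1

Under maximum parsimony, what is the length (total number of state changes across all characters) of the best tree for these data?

Character polarity is set by the outgroup: the derived state is whichever differs from the outgroup's state, so for C1, C3 the derived state is '0', and for the remaining characters it is '1'.
Only Delta, Gamma, and Zeta show the derived state '0' for C1, supporting them as a clade.
C2: derived state '1' in Delta, Gamma, Theta, and Zeta only — synapomorphy for {Delta, Gamma, Theta, Zeta}.
C3: derived state '0' in Delta and Zeta only — synapomorphy for {Delta, Zeta}.
Most parsimonious ingroup topology: (((Gamma,(Zeta,Delta)),Theta),Beta).
Changes per character on this tree: C1: 1; C2: 1; C3: 1.
Total = 3.

3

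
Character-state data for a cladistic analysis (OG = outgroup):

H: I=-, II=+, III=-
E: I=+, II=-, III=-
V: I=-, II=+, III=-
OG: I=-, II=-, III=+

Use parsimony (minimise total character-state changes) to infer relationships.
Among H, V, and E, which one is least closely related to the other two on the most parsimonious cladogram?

Character polarity is set by the outgroup: the derived state is whichever differs from the outgroup's state, so for III the derived state is '-', and for the remaining characters it is '+'.
I (derived state '+') is unique to E (autapomorphy; uninformative for grouping).
II: derived state '+' in H and V only — synapomorphy for {H, V}.
All ingroup taxa share the derived state '-' for III; it defines the ingroup but does not resolve relationships within it.
Most parsimonious ingroup topology: ((V,H),E).
H and V share a more recent common ancestor with each other than either does with E, so E is the least closely related of the three.

E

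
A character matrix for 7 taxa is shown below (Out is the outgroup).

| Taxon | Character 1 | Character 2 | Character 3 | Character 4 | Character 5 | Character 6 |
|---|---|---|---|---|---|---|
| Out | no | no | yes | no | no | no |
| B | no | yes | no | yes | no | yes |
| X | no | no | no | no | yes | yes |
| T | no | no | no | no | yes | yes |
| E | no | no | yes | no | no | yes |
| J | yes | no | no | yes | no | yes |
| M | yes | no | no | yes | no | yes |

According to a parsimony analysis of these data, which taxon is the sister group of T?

Character polarity is set by the outgroup: the derived state is whichever differs from the outgroup's state, so for Character 3 the derived state is 'no', and for the remaining characters it is 'yes'.
Character 1 (derived state 'yes') is shared by J and M — a synapomorphy uniting that clade.
Character 2 (derived state 'yes') is unique to B (autapomorphy; uninformative for grouping).
Only B, J, M, T, and X show the derived state 'no' for Character 3, supporting them as a clade.
Character 4: derived state 'yes' in B, J, and M only — synapomorphy for {B, J, M}.
Character 5: derived state 'yes' in T and X only — synapomorphy for {T, X}.
All ingroup taxa share the derived state 'yes' for Character 6; it defines the ingroup but does not resolve relationships within it.
Most parsimonious ingroup topology: (((B,(J,M)),(X,T)),E).
T and X form a cherry on this tree, so they are sister taxa.

X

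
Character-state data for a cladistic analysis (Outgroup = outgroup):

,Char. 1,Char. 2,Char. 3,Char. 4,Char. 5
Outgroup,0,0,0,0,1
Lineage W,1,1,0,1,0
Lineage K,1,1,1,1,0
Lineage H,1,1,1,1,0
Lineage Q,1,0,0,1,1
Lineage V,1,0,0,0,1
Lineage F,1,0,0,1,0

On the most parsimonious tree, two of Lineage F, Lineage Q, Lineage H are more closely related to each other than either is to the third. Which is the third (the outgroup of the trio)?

Character polarity is set by the outgroup: the derived state is whichever differs from the outgroup's state, so for Char. 5 the derived state is '0', and for the remaining characters it is '1'.
All ingroup taxa share the derived state '1' for Char. 1; it defines the ingroup but does not resolve relationships within it.
Char. 2: derived state '1' in Lineage H, Lineage K, and Lineage W only — synapomorphy for {Lineage H, Lineage K, Lineage W}.
Char. 3 (derived state '1') is shared by Lineage H and Lineage K — a synapomorphy uniting that clade.
Only Lineage F, Lineage H, Lineage K, Lineage Q, and Lineage W show the derived state '1' for Char. 4, supporting them as a clade.
Char. 5: derived state '0' in Lineage F, Lineage H, Lineage K, and Lineage W only — synapomorphy for {Lineage F, Lineage H, Lineage K, Lineage W}.
Most parsimonious ingroup topology: ((((Lineage W,(Lineage K,Lineage H)),Lineage F),Lineage Q),Lineage V).
Lineage F and Lineage H share a more recent common ancestor with each other than either does with Lineage Q, so Lineage Q is the least closely related of the three.

Lineage Q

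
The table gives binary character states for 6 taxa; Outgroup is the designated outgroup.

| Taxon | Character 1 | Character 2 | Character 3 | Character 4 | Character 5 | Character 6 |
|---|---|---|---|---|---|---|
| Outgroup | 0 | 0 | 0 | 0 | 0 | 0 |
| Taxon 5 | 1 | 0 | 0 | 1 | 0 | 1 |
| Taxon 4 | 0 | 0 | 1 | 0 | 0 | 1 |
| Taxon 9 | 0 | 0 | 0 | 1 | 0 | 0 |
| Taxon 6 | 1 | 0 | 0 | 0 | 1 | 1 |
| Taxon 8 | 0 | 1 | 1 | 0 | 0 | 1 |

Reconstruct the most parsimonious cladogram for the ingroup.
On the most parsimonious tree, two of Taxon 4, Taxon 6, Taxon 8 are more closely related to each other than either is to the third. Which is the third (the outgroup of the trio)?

The outgroup has state '0' for every character, so '1' is the derived state throughout.
Character 1: derived state '1' in Taxon 5 and Taxon 6 only — synapomorphy for {Taxon 5, Taxon 6}.
Character 2: derived state '1' in Taxon 8 only — an autapomorphy, so it tells us nothing about relationships among taxa.
Character 3: derived state '1' in Taxon 4 and Taxon 8 only — synapomorphy for {Taxon 4, Taxon 8}.
Character 4 groups Taxon 5 and Taxon 9, which is incompatible with the clades supported by the remaining characters; treating it as convergent (homoplasy) costs fewer steps than any alternative tree.
Character 5: derived state '1' in Taxon 6 only — an autapomorphy, so it tells us nothing about relationships among taxa.
Character 6 (derived state '1') is shared by Taxon 4, Taxon 5, Taxon 6, and Taxon 8 — a synapomorphy uniting that clade.
Most parsimonious ingroup topology: (((Taxon 5,Taxon 6),(Taxon 4,Taxon 8)),Taxon 9).
Taxon 8 and Taxon 4 share a more recent common ancestor with each other than either does with Taxon 6, so Taxon 6 is the least closely related of the three.

Taxon 6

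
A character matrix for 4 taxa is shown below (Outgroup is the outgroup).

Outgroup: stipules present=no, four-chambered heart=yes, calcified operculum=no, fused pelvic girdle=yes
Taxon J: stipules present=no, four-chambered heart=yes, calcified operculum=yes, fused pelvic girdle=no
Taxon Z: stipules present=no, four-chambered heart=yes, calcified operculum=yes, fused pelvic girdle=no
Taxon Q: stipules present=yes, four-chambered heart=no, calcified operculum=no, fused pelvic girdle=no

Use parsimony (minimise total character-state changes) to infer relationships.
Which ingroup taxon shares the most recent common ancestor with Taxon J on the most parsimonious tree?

Taxon Z

Character polarity is set by the outgroup: the derived state is whichever differs from the outgroup's state, so for four-chambered heart, fused pelvic girdle the derived state is 'no', and for the remaining characters it is 'yes'.
stipules present: derived state 'yes' in Taxon Q only — an autapomorphy, so it tells us nothing about relationships among taxa.
four-chambered heart (derived state 'no') is unique to Taxon Q (autapomorphy; uninformative for grouping).
Only Taxon J and Taxon Z show the derived state 'yes' for calcified operculum, supporting them as a clade.
All ingroup taxa share the derived state 'no' for fused pelvic girdle; it defines the ingroup but does not resolve relationships within it.
Most parsimonious ingroup topology: ((Taxon Z,Taxon J),Taxon Q).
Taxon J and Taxon Z form a cherry on this tree, so they are sister taxa.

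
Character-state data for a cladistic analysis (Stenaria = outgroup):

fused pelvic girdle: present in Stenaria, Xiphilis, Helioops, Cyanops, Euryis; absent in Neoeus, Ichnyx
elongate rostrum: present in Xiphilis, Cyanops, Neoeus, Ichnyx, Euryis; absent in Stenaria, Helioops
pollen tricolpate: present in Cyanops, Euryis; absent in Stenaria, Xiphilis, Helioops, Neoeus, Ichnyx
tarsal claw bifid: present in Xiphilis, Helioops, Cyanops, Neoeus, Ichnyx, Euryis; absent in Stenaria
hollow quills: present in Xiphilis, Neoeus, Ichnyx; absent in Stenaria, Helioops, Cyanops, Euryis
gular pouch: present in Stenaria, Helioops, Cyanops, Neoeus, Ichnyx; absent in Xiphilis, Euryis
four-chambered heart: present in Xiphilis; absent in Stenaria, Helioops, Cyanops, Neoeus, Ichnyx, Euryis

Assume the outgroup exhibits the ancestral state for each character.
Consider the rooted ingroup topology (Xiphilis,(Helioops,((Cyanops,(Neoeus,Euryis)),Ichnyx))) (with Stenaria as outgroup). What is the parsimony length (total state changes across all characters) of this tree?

13

Map each character onto (Xiphilis,(Helioops,((Cyanops,(Neoeus,Euryis)),Ichnyx))) (rooted by Stenaria) and count the minimum state changes it requires (Fitch parsimony):
fused pelvic girdle: 2; elongate rostrum: 2; pollen tricolpate: 2; tarsal claw bifid: 1; hollow quills: 3; gular pouch: 2; four-chambered heart: 1.
Total tree length = 13.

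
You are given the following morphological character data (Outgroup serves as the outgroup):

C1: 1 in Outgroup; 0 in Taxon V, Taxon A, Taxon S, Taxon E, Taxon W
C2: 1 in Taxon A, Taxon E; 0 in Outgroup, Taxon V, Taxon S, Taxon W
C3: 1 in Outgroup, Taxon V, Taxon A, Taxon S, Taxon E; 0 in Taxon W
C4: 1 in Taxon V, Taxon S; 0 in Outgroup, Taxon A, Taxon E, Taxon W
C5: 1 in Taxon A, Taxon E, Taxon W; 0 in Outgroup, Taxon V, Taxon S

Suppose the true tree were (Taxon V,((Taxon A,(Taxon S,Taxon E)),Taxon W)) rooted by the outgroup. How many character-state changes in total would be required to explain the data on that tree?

Map each character onto (Taxon V,((Taxon A,(Taxon S,Taxon E)),Taxon W)) (rooted by Outgroup) and count the minimum state changes it requires (Fitch parsimony):
C1: 1; C2: 2; C3: 1; C4: 2; C5: 2.
Total tree length = 8.

8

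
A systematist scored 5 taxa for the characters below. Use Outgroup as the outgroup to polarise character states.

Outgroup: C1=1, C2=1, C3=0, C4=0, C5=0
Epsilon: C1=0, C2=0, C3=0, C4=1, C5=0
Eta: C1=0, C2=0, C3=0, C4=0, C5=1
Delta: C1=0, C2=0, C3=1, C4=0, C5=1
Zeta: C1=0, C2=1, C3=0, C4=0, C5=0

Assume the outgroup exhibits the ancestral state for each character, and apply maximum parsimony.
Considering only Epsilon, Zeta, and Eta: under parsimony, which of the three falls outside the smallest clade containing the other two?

Zeta

Character polarity is set by the outgroup: the derived state is whichever differs from the outgroup's state, so for C1, C2 the derived state is '0', and for the remaining characters it is '1'.
C1 (derived state '0') is shared by all ingroup taxa — unites the whole ingroup.
Only Delta, Epsilon, and Eta show the derived state '0' for C2, supporting them as a clade.
C3 (derived state '1') is unique to Delta (autapomorphy; uninformative for grouping).
C4 (derived state '1') is unique to Epsilon (autapomorphy; uninformative for grouping).
C5: derived state '1' in Delta and Eta only — synapomorphy for {Delta, Eta}.
Most parsimonious ingroup topology: ((Epsilon,(Eta,Delta)),Zeta).
Epsilon and Eta share a more recent common ancestor with each other than either does with Zeta, so Zeta is the least closely related of the three.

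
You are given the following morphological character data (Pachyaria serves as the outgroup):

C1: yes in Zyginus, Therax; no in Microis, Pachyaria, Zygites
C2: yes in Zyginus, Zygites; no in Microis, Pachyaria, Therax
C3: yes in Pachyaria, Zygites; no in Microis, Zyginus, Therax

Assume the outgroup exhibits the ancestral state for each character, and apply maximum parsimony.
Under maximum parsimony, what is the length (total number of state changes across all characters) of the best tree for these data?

4

Character polarity is set by the outgroup: the derived state is whichever differs from the outgroup's state, so for C3 the derived state is 'no', and for the remaining characters it is 'yes'.
C1: derived state 'yes' in Therax and Zyginus only — synapomorphy for {Therax, Zyginus}.
C2 (state 'yes') occurs in Zyginus and Zygites but conflicts with the nesting implied by the other characters — most parsimoniously interpreted as homoplasy.
C3 (derived state 'no') is shared by Microis, Therax, and Zyginus — a synapomorphy uniting that clade.
Most parsimonious ingroup topology: (((Therax,Zyginus),Microis),Zygites).
Changes per character on this tree: C1: 1; C2: 2; C3: 1.
Total = 4.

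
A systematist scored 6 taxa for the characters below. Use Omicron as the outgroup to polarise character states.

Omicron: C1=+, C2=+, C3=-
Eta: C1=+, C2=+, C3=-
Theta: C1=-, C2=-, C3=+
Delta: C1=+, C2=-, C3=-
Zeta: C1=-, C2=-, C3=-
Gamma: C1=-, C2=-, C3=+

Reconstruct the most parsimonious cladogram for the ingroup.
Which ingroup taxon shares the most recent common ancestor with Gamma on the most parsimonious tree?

Theta

Character polarity is set by the outgroup: the derived state is whichever differs from the outgroup's state, so for C1, C2 the derived state is '-', and for the remaining characters it is '+'.
C1 (derived state '-') is shared by Gamma, Theta, and Zeta — a synapomorphy uniting that clade.
C2 (derived state '-') is shared by Delta, Gamma, Theta, and Zeta — a synapomorphy uniting that clade.
C3 (derived state '+') is shared by Gamma and Theta — a synapomorphy uniting that clade.
Most parsimonious ingroup topology: (Eta,(((Theta,Gamma),Zeta),Delta)).
Gamma and Theta form a cherry on this tree, so they are sister taxa.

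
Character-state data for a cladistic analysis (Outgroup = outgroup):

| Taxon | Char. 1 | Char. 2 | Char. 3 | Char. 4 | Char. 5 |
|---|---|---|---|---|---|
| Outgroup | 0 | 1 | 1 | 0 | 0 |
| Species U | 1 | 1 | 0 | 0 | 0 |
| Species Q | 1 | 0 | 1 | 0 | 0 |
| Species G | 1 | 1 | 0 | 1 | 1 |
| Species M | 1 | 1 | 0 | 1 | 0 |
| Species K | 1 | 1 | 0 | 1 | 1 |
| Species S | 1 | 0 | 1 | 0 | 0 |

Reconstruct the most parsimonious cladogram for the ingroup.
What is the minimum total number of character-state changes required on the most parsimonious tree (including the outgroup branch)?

Character polarity is set by the outgroup: the derived state is whichever differs from the outgroup's state, so for Char. 2, Char. 3 the derived state is '0', and for the remaining characters it is '1'.
Char. 1 (derived state '1') is shared by all ingroup taxa — unites the whole ingroup.
Only Species Q and Species S show the derived state '0' for Char. 2, supporting them as a clade.
Char. 3 (derived state '0') is shared by Species G, Species K, Species M, and Species U — a synapomorphy uniting that clade.
Only Species G, Species K, and Species M show the derived state '1' for Char. 4, supporting them as a clade.
Only Species G and Species K show the derived state '1' for Char. 5, supporting them as a clade.
Most parsimonious ingroup topology: ((Species U,((Species G,Species K),Species M)),(Species Q,Species S)).
Changes per character on this tree: Char. 1: 1; Char. 2: 1; Char. 3: 1; Char. 4: 1; Char. 5: 1.
Total = 5.

5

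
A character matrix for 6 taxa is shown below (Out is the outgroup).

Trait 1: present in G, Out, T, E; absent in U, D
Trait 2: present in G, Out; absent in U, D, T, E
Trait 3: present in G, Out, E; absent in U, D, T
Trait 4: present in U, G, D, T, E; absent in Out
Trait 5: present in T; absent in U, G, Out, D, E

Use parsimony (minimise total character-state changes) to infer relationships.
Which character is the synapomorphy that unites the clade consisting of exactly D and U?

Trait 1

Character polarity is set by the outgroup: the derived state is whichever differs from the outgroup's state, so for Trait 1, Trait 2, Trait 3 the derived state is 'absent', and for the remaining characters it is 'present'.
Trait 1 (derived state 'absent') is shared by D and U — a synapomorphy uniting that clade.
Trait 2 (derived state 'absent') is shared by D, E, T, and U — a synapomorphy uniting that clade.
Only D, T, and U show the derived state 'absent' for Trait 3, supporting them as a clade.
All ingroup taxa share the derived state 'present' for Trait 4; it defines the ingroup but does not resolve relationships within it.
Trait 5 (derived state 'present') is unique to T (autapomorphy; uninformative for grouping).
Most parsimonious ingroup topology: (((T,(U,D)),E),G).
The clade {D, U} is supported by Trait 1: its derived state 'absent' occurs in exactly those taxa and in no other taxon (including the outgroup).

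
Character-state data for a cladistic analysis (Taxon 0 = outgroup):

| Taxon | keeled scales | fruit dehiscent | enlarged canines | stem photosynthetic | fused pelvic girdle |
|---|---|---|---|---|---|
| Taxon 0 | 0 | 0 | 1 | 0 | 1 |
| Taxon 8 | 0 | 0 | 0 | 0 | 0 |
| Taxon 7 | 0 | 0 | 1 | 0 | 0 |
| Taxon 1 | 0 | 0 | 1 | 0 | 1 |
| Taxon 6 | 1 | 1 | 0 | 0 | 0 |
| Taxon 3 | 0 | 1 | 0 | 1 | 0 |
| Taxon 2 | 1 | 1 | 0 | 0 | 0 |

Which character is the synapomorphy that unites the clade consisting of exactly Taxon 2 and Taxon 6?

keeled scales

Character polarity is set by the outgroup: the derived state is whichever differs from the outgroup's state, so for enlarged canines, fused pelvic girdle the derived state is '0', and for the remaining characters it is '1'.
keeled scales (derived state '1') is shared by Taxon 2 and Taxon 6 — a synapomorphy uniting that clade.
fruit dehiscent (derived state '1') is shared by Taxon 2, Taxon 3, and Taxon 6 — a synapomorphy uniting that clade.
enlarged canines (derived state '0') is shared by Taxon 2, Taxon 3, Taxon 6, and Taxon 8 — a synapomorphy uniting that clade.
stem photosynthetic (derived state '1') is unique to Taxon 3 (autapomorphy; uninformative for grouping).
Only Taxon 2, Taxon 3, Taxon 6, Taxon 7, and Taxon 8 show the derived state '0' for fused pelvic girdle, supporting them as a clade.
Most parsimonious ingroup topology: (((Taxon 8,((Taxon 6,Taxon 2),Taxon 3)),Taxon 7),Taxon 1).
The clade {Taxon 2, Taxon 6} is supported by keeled scales: its derived state '1' occurs in exactly those taxa and in no other taxon (including the outgroup).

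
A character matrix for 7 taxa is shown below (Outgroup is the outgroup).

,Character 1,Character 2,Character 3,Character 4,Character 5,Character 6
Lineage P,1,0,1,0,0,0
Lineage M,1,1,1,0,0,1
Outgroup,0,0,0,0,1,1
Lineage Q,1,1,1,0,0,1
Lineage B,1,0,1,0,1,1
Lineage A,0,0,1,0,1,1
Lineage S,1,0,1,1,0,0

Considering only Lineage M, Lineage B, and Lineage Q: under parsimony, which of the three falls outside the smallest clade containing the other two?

Character polarity is set by the outgroup: the derived state is whichever differs from the outgroup's state, so for Character 5, Character 6 the derived state is '0', and for the remaining characters it is '1'.
Character 1 (derived state '1') is shared by Lineage B, Lineage M, Lineage P, Lineage Q, and Lineage S — a synapomorphy uniting that clade.
Character 2 (derived state '1') is shared by Lineage M and Lineage Q — a synapomorphy uniting that clade.
All ingroup taxa share the derived state '1' for Character 3; it defines the ingroup but does not resolve relationships within it.
Character 4: derived state '1' in Lineage S only — an autapomorphy, so it tells us nothing about relationships among taxa.
Character 5 (derived state '0') is shared by Lineage M, Lineage P, Lineage Q, and Lineage S — a synapomorphy uniting that clade.
Character 6 (derived state '0') is shared by Lineage P and Lineage S — a synapomorphy uniting that clade.
Most parsimonious ingroup topology: ((((Lineage M,Lineage Q),(Lineage P,Lineage S)),Lineage B),Lineage A).
Lineage M and Lineage Q share a more recent common ancestor with each other than either does with Lineage B, so Lineage B is the least closely related of the three.

Lineage B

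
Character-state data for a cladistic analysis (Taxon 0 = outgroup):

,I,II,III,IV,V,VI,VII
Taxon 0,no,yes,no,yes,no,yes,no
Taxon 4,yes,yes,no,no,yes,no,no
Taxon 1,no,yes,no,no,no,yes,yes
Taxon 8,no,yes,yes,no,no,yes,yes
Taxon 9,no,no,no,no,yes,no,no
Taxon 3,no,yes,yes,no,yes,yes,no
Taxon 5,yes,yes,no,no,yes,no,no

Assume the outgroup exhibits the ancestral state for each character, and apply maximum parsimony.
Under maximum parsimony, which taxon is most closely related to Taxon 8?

Character polarity is set by the outgroup: the derived state is whichever differs from the outgroup's state, so for II, IV, VI the derived state is 'no', and for the remaining characters it is 'yes'.
Only Taxon 4 and Taxon 5 show the derived state 'yes' for I, supporting them as a clade.
II (derived state 'no') is unique to Taxon 9 (autapomorphy; uninformative for grouping).
III groups Taxon 3 and Taxon 8, which is incompatible with the clades supported by the remaining characters; treating it as convergent (homoplasy) costs fewer steps than any alternative tree.
IV (derived state 'no') is shared by all ingroup taxa — unites the whole ingroup.
Only Taxon 3, Taxon 4, Taxon 5, and Taxon 9 show the derived state 'yes' for V, supporting them as a clade.
VI (derived state 'no') is shared by Taxon 4, Taxon 5, and Taxon 9 — a synapomorphy uniting that clade.
Only Taxon 1 and Taxon 8 show the derived state 'yes' for VII, supporting them as a clade.
Most parsimonious ingroup topology: ((Taxon 8,Taxon 1),(((Taxon 4,Taxon 5),Taxon 9),Taxon 3)).
Taxon 8 and Taxon 1 form a cherry on this tree, so they are sister taxa.

Taxon 1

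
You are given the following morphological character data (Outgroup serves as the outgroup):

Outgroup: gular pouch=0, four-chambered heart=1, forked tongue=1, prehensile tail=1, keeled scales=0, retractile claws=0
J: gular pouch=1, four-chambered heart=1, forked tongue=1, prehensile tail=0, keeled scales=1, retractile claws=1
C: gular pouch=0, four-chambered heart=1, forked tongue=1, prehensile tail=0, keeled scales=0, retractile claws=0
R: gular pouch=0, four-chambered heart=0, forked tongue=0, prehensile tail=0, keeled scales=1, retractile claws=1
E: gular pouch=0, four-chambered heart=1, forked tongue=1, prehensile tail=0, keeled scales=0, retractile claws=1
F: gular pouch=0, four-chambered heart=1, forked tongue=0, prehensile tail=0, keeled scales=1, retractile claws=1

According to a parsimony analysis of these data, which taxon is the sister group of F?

R

Character polarity is set by the outgroup: the derived state is whichever differs from the outgroup's state, so for four-chambered heart, forked tongue, prehensile tail the derived state is '0', and for the remaining characters it is '1'.
gular pouch (derived state '1') is unique to J (autapomorphy; uninformative for grouping).
four-chambered heart: derived state '0' in R only — an autapomorphy, so it tells us nothing about relationships among taxa.
Only F and R show the derived state '0' for forked tongue, supporting them as a clade.
All ingroup taxa share the derived state '0' for prehensile tail; it defines the ingroup but does not resolve relationships within it.
keeled scales (derived state '1') is shared by F, J, and R — a synapomorphy uniting that clade.
retractile claws: derived state '1' in E, F, J, and R only — synapomorphy for {E, F, J, R}.
Most parsimonious ingroup topology: (((J,(R,F)),E),C).
F and R form a cherry on this tree, so they are sister taxa.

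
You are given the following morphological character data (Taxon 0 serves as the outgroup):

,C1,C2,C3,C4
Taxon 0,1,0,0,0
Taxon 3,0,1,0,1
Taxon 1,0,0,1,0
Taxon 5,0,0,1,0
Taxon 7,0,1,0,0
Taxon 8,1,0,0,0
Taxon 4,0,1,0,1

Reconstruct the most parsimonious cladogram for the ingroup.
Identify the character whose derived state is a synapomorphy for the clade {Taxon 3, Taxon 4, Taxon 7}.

C2

Character polarity is set by the outgroup: the derived state is whichever differs from the outgroup's state, so for C1 the derived state is '0', and for the remaining characters it is '1'.
C1: derived state '0' in Taxon 1, Taxon 3, Taxon 4, Taxon 5, and Taxon 7 only — synapomorphy for {Taxon 1, Taxon 3, Taxon 4, Taxon 5, Taxon 7}.
Only Taxon 3, Taxon 4, and Taxon 7 show the derived state '1' for C2, supporting them as a clade.
Only Taxon 1 and Taxon 5 show the derived state '1' for C3, supporting them as a clade.
C4: derived state '1' in Taxon 3 and Taxon 4 only — synapomorphy for {Taxon 3, Taxon 4}.
Most parsimonious ingroup topology: ((((Taxon 3,Taxon 4),Taxon 7),(Taxon 1,Taxon 5)),Taxon 8).
The clade {Taxon 3, Taxon 4, Taxon 7} is supported by C2: its derived state '1' occurs in exactly those taxa and in no other taxon (including the outgroup).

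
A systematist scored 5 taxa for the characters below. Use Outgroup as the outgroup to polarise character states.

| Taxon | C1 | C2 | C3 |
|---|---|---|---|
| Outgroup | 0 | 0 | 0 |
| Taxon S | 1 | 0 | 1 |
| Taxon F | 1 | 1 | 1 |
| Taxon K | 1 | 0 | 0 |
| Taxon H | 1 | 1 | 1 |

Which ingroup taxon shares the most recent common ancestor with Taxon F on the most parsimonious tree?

The outgroup has state '0' for every character, so '1' is the derived state throughout.
All ingroup taxa share the derived state '1' for C1; it defines the ingroup but does not resolve relationships within it.
Only Taxon F and Taxon H show the derived state '1' for C2, supporting them as a clade.
C3 (derived state '1') is shared by Taxon F, Taxon H, and Taxon S — a synapomorphy uniting that clade.
Most parsimonious ingroup topology: ((Taxon S,(Taxon F,Taxon H)),Taxon K).
Taxon F and Taxon H form a cherry on this tree, so they are sister taxa.

Taxon H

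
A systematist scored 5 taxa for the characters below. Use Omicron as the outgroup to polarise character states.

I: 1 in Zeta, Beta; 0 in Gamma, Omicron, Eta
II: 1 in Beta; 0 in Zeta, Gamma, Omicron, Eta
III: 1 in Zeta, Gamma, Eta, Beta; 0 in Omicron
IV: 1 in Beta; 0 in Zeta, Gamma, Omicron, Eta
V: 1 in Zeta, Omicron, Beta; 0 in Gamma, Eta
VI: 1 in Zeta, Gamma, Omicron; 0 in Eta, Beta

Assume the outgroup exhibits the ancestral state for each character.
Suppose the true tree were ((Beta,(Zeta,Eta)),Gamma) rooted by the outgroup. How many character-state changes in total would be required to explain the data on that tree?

9

Map each character onto ((Beta,(Zeta,Eta)),Gamma) (rooted by Omicron) and count the minimum state changes it requires (Fitch parsimony):
I: 2; II: 1; III: 1; IV: 1; V: 2; VI: 2.
Total tree length = 9.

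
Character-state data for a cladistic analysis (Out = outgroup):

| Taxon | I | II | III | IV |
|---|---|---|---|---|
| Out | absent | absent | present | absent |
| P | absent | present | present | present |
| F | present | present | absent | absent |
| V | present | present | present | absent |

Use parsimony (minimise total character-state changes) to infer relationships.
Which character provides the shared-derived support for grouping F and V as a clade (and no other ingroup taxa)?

I

Character polarity is set by the outgroup: the derived state is whichever differs from the outgroup's state, so for III the derived state is 'absent', and for the remaining characters it is 'present'.
Only F and V show the derived state 'present' for I, supporting them as a clade.
II (derived state 'present') is shared by all ingroup taxa — unites the whole ingroup.
III (derived state 'absent') is unique to F (autapomorphy; uninformative for grouping).
IV (derived state 'present') is unique to P (autapomorphy; uninformative for grouping).
Most parsimonious ingroup topology: (P,(F,V)).
The clade {F, V} is supported by I: its derived state 'present' occurs in exactly those taxa and in no other taxon (including the outgroup).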